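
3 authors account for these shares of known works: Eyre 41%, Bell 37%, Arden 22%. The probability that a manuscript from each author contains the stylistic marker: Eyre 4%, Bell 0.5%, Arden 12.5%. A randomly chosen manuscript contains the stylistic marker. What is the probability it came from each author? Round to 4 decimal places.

Eyre 0.3585, Bell 0.0404, Arden 0.6011

Prior × likelihood for each hypothesis:
  Eyre: 0.41 × 0.04 = 0.0164
  Bell: 0.37 × 0.005 = 0.00185
  Arden: 0.22 × 0.125 = 0.0275
Total = 0.04575.
P(Eyre | marker) = 0.0164/0.04575 ≈ 0.3585
P(Bell | marker) = 0.00185/0.04575 ≈ 0.0404
P(Arden | marker) = 0.0275/0.04575 ≈ 0.6011
(Check: 0.3585+0.0404+0.6011 = 1.0000.)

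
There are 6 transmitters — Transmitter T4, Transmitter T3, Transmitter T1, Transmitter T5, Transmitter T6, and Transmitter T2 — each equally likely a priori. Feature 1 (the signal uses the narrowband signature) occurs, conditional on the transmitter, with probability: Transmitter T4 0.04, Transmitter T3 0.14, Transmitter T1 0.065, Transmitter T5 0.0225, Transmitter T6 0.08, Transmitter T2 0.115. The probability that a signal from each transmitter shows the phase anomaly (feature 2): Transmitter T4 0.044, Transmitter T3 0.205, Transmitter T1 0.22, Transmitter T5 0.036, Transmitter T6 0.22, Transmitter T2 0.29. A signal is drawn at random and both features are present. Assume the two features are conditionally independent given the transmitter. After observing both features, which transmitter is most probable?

Since the prior is uniform, the posterior is proportional to the likelihood:
  Transmitter T4: 0.04 × 0.044 = 0.00176
  Transmitter T3: 0.14 × 0.205 = 0.0287
  Transmitter T1: 0.065 × 0.22 = 0.0143
  Transmitter T5: 0.0225 × 0.036 = 0.00081
  Transmitter T6: 0.08 × 0.22 = 0.0176
  Transmitter T2: 0.115 × 0.29 = 0.03335
Sum = 0.09652.
Largest term belongs to Transmitter T2, so Transmitter T2 is most probable.

Transmitter T2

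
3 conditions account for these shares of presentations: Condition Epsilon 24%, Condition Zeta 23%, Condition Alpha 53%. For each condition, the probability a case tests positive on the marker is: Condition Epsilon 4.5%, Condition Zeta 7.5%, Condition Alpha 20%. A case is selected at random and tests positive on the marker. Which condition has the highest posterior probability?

Condition Alpha

Prior × likelihood for each hypothesis:
  Condition Epsilon: 0.24 × 0.045 = 0.0108
  Condition Zeta: 0.23 × 0.075 = 0.01725
  Condition Alpha: 0.53 × 0.2 = 0.106
Sum = 0.13405.
Largest term belongs to Condition Alpha, so Condition Alpha is most probable.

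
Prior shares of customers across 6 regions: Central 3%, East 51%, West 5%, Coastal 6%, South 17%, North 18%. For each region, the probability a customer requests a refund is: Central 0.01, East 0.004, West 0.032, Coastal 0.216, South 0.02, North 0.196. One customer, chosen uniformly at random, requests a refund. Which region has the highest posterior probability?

North

Compute prior × likelihood for every hypothesis:
  Central: 0.03 × 0.01 = 0.0003
  East: 0.51 × 0.004 = 0.00204
  West: 0.05 × 0.032 = 0.0016
  Coastal: 0.06 × 0.216 = 0.01296
  South: 0.17 × 0.02 = 0.0034
  North: 0.18 × 0.196 = 0.03528
Total = 0.05558.
Largest term belongs to North, so North is most probable.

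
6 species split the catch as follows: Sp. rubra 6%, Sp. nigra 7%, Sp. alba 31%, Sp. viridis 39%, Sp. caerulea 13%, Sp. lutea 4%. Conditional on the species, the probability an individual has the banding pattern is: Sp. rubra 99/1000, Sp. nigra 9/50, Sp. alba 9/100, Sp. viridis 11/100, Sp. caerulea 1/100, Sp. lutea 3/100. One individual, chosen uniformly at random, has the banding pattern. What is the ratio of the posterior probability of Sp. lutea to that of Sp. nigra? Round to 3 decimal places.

By Bayes' rule, posterior ∝ prior × likelihood:
  Sp. rubra: 0.06 × 0.099 = 0.00594
  Sp. nigra: 0.07 × 0.18 = 0.0126
  Sp. alba: 0.31 × 0.09 = 0.0279
  Sp. viridis: 0.39 × 0.11 = 0.0429
  Sp. caerulea: 0.13 × 0.01 = 0.0013
  Sp. lutea: 0.04 × 0.03 = 0.0012
Sum = 0.09184.
The ratio is 0.0012 / 0.0126 (the normalizer cancels) = 0.095.

0.095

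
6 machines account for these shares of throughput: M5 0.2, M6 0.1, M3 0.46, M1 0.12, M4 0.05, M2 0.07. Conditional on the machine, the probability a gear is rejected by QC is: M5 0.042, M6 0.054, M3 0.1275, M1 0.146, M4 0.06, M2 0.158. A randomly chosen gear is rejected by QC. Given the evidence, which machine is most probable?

M3

Unnormalized posteriors (prior × likelihood):
  M5: 0.2 × 0.042 = 0.0084
  M6: 0.1 × 0.054 = 0.0054
  M3: 0.46 × 0.1275 = 0.05865
  M1: 0.12 × 0.146 = 0.01752
  M4: 0.05 × 0.06 = 0.003
  M2: 0.07 × 0.158 = 0.01106
Normalizing constant = 0.10403.
Largest term belongs to M3, so M3 is most probable.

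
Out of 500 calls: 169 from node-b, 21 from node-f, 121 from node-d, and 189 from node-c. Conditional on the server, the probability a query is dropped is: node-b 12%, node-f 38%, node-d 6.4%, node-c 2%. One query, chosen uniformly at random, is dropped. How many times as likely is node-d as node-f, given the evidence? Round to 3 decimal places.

0.970

By Bayes' rule, posterior ∝ prior × likelihood:
  node-b: 0.338 × 0.12 = 0.04056
  node-f: 0.042 × 0.38 = 0.01596
  node-d: 0.242 × 0.064 = 0.015488
  node-c: 0.378 × 0.02 = 0.00756
Normalizing constant = 0.079568.
The ratio is 0.015488 / 0.01596 (the normalizer cancels) = 0.970.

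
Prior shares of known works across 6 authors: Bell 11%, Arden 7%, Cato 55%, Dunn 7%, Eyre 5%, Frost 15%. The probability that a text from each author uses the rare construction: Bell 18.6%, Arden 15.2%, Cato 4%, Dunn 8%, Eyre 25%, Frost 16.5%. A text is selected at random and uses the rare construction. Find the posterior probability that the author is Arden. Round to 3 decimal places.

0.111

Prior × likelihood for each hypothesis:
  Bell: 0.11 × 0.186 = 0.02046
  Arden: 0.07 × 0.152 = 0.01064
  Cato: 0.55 × 0.04 = 0.022
  Dunn: 0.07 × 0.08 = 0.0056
  Eyre: 0.05 × 0.25 = 0.0125
  Frost: 0.15 × 0.165 = 0.02475
Total = 0.09595.
P(Arden | evidence) = 0.01064 / 0.09595 ≈ 0.111.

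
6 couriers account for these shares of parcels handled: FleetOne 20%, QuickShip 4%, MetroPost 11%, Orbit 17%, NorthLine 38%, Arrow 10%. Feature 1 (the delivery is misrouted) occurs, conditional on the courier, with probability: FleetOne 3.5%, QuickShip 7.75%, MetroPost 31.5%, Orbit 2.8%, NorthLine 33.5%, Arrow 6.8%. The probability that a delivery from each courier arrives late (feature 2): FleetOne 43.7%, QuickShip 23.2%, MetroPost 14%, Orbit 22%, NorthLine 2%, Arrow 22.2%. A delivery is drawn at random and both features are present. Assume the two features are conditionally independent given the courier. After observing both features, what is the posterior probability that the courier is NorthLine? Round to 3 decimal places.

0.185

Prior × likelihood for each hypothesis:
  FleetOne: 0.2 × 0.035 × 0.437 = 0.003059
  QuickShip: 0.04 × 0.0775 × 0.232 = 0.0007192
  MetroPost: 0.11 × 0.315 × 0.14 = 0.004851
  Orbit: 0.17 × 0.028 × 0.22 = 0.0010472
  NorthLine: 0.38 × 0.335 × 0.02 = 0.002546
  Arrow: 0.1 × 0.068 × 0.222 = 0.0015096
Normalizing constant = 0.013732.
P(NorthLine | evidence) = 0.002546 / 0.013732 ≈ 0.185.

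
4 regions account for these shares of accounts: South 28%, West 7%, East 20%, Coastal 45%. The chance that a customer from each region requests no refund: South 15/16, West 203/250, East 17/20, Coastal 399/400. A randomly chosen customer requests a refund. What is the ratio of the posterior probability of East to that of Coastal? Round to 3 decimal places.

26.667

Taking complements, P(refund | each) = South 0.0625, West 0.188, East 0.15, Coastal 0.0025.
Compute prior × likelihood for every hypothesis:
  South: 0.28 × 0.0625 = 0.0175
  West: 0.07 × 0.188 = 0.01316
  East: 0.2 × 0.15 = 0.03
  Coastal: 0.45 × 0.0025 = 0.001125
Normalizing constant = 0.061785.
The ratio is 0.03 / 0.001125 (the normalizer cancels) = 26.667.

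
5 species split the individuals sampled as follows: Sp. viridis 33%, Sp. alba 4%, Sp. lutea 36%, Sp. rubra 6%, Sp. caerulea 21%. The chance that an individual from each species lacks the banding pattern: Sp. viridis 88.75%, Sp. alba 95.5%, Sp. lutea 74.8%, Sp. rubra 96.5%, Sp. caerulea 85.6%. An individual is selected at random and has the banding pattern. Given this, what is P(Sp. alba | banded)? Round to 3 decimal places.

0.011

Taking complements, P(banded | each) = Sp. viridis 0.1125, Sp. alba 0.045, Sp. lutea 0.252, Sp. rubra 0.035, Sp. caerulea 0.144.
Compute prior × likelihood for every hypothesis:
  Sp. viridis: 0.33 × 0.1125 = 0.037125
  Sp. alba: 0.04 × 0.045 = 0.0018
  Sp. lutea: 0.36 × 0.252 = 0.09072
  Sp. rubra: 0.06 × 0.035 = 0.0021
  Sp. caerulea: 0.21 × 0.144 = 0.03024
Sum = 0.161985.
P(Sp. alba | evidence) = 0.0018 / 0.161985 ≈ 0.011.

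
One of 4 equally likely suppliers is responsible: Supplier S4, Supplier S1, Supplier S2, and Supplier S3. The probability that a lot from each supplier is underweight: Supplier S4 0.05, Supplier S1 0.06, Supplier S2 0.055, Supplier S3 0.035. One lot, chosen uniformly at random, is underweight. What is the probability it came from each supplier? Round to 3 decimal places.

Supplier S4 0.250, Supplier S1 0.300, Supplier S2 0.275, Supplier S3 0.175

With a uniform prior (1/4 each), posterior ∝ likelihood:
  Supplier S4: 0.05
  Supplier S1: 0.06
  Supplier S2: 0.055
  Supplier S3: 0.035
Normalizing constant = 0.2.
P(Supplier S4 | underweight) = 0.05/0.2 ≈ 0.250
P(Supplier S1 | underweight) = 0.06/0.2 ≈ 0.300
P(Supplier S2 | underweight) = 0.055/0.2 ≈ 0.275
P(Supplier S3 | underweight) = 0.035/0.2 ≈ 0.175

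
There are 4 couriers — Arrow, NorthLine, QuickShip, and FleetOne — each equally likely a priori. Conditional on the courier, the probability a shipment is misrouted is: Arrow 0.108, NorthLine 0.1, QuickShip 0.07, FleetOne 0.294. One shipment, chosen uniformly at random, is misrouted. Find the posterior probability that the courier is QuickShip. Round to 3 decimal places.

Since the prior is uniform, the posterior is proportional to the likelihood:
  Arrow: 0.108
  NorthLine: 0.1
  QuickShip: 0.07
  FleetOne: 0.294
Total = 0.572.
P(QuickShip | evidence) = 0.07 / 0.572 ≈ 0.122.

0.122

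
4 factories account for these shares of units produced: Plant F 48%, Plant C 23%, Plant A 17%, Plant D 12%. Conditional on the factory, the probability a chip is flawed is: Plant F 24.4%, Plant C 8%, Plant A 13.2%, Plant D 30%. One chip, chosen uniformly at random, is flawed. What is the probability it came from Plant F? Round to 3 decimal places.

0.604

By Bayes' rule, posterior ∝ prior × likelihood:
  Plant F: 0.48 × 0.244 = 0.11712
  Plant C: 0.23 × 0.08 = 0.0184
  Plant A: 0.17 × 0.132 = 0.02244
  Plant D: 0.12 × 0.3 = 0.036
Total = 0.19396.
P(Plant F | evidence) = 0.11712 / 0.19396 ≈ 0.604.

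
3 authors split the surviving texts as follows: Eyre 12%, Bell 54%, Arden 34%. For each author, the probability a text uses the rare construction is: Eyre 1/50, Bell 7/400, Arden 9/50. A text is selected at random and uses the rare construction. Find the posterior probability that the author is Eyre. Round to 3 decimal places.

0.033

By Bayes' rule, posterior ∝ prior × likelihood:
  Eyre: 0.12 × 0.02 = 0.0024
  Bell: 0.54 × 0.0175 = 0.00945
  Arden: 0.34 × 0.18 = 0.0612
Total = 0.07305.
P(Eyre | evidence) = 0.0024 / 0.07305 ≈ 0.033.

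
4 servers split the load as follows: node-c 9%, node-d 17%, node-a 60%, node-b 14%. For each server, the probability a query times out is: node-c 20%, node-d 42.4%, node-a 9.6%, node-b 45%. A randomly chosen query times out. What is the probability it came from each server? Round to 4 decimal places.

node-c 0.0854, node-d 0.3421, node-a 0.2734, node-b 0.2990

Compute prior × likelihood for every hypothesis:
  node-c: 0.09 × 0.2 = 0.018
  node-d: 0.17 × 0.424 = 0.07208
  node-a: 0.6 × 0.096 = 0.0576
  node-b: 0.14 × 0.45 = 0.063
Total = 0.21068.
P(node-c | timeout) = 0.018/0.21068 ≈ 0.0854
P(node-d | timeout) = 0.07208/0.21068 ≈ 0.3421
P(node-a | timeout) = 0.0576/0.21068 ≈ 0.2734
P(node-b | timeout) = 0.063/0.21068 ≈ 0.2990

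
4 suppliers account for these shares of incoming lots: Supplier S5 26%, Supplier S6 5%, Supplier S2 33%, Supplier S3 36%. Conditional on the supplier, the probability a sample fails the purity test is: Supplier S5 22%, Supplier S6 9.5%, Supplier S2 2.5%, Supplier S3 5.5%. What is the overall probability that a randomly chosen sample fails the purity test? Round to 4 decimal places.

0.0900

Compute prior × likelihood for every hypothesis:
  Supplier S5: 0.26 × 0.22 = 0.0572
  Supplier S6: 0.05 × 0.095 = 0.00475
  Supplier S2: 0.33 × 0.025 = 0.00825
  Supplier S3: 0.36 × 0.055 = 0.0198
P(off-spec) = 0.0572 + 0.00475 + 0.00825 + 0.0198 = 0.09 → 0.0900.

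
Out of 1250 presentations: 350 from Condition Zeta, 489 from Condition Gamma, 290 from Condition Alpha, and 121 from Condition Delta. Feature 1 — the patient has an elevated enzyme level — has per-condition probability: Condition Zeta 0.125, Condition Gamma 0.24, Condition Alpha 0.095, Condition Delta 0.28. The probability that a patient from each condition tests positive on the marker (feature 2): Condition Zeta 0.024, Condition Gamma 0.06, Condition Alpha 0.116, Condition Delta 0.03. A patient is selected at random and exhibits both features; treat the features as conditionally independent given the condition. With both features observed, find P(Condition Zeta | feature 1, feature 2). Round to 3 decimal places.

0.085

By Bayes' rule, posterior ∝ prior × likelihood:
  Condition Zeta: 0.28 × 0.125 × 0.024 = 0.00084
  Condition Gamma: 0.3912 × 0.24 × 0.06 = 0.00563328
  Condition Alpha: 0.232 × 0.095 × 0.116 = 0.00255664
  Condition Delta: 0.0968 × 0.28 × 0.03 = 0.00081312
Sum = 0.00984304.
P(Condition Zeta | evidence) = 0.00084 / 0.00984304 ≈ 0.085.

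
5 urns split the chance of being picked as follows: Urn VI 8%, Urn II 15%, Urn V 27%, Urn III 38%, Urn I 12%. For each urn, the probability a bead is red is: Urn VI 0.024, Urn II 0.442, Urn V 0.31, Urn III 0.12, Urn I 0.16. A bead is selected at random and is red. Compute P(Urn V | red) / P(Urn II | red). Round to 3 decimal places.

1.262

Prior × likelihood for each hypothesis:
  Urn VI: 0.08 × 0.024 = 0.00192
  Urn II: 0.15 × 0.442 = 0.0663
  Urn V: 0.27 × 0.31 = 0.0837
  Urn III: 0.38 × 0.12 = 0.0456
  Urn I: 0.12 × 0.16 = 0.0192
Normalizing constant = 0.21672.
The ratio is 0.0837 / 0.0663 (the normalizer cancels) = 1.262.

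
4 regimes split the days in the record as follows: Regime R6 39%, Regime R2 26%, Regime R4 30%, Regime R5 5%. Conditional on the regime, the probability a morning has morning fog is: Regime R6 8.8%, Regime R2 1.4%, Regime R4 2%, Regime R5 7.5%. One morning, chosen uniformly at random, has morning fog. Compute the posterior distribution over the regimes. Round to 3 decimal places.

Unnormalized posteriors (prior × likelihood):
  Regime R6: 0.39 × 0.088 = 0.03432
  Regime R2: 0.26 × 0.014 = 0.00364
  Regime R4: 0.3 × 0.02 = 0.006
  Regime R5: 0.05 × 0.075 = 0.00375
Total = 0.04771.
P(Regime R6 | fog) = 0.03432/0.04771 ≈ 0.719
P(Regime R2 | fog) = 0.00364/0.04771 ≈ 0.076
P(Regime R4 | fog) = 0.006/0.04771 ≈ 0.126
P(Regime R5 | fog) = 0.00375/0.04771 ≈ 0.079

Regime R6 0.719, Regime R2 0.076, Regime R4 0.126, Regime R5 0.079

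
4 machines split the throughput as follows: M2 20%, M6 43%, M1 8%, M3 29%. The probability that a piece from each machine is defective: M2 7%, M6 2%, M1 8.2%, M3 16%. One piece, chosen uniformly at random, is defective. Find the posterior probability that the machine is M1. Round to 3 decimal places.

0.087

Unnormalized posteriors (prior × likelihood):
  M2: 0.2 × 0.07 = 0.014
  M6: 0.43 × 0.02 = 0.0086
  M1: 0.08 × 0.082 = 0.00656
  M3: 0.29 × 0.16 = 0.0464
Total = 0.07556.
P(M1 | evidence) = 0.00656 / 0.07556 ≈ 0.087.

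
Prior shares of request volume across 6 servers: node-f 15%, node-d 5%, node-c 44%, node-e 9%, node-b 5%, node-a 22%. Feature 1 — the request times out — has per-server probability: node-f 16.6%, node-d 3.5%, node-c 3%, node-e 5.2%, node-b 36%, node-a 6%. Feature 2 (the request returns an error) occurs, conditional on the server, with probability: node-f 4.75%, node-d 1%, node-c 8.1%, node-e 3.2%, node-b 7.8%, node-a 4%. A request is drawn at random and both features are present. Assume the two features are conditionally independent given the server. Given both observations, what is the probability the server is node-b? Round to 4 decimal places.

Compute prior × likelihood for every hypothesis:
  node-f: 0.15 × 0.166 × 0.0475 = 0.00118275
  node-d: 0.05 × 0.035 × 0.01 = 0.0000175
  node-c: 0.44 × 0.03 × 0.081 = 0.0010692
  node-e: 0.09 × 0.052 × 0.032 = 0.00014976
  node-b: 0.05 × 0.36 × 0.078 = 0.001404
  node-a: 0.22 × 0.06 × 0.04 = 0.000528
Total = 0.00435121.
P(node-b | evidence) = 0.001404 / 0.00435121 ≈ 0.3227.

0.3227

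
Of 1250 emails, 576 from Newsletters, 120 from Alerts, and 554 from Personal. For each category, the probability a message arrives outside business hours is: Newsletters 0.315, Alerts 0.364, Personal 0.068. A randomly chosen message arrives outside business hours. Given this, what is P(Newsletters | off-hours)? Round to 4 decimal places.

Prior × likelihood for each hypothesis:
  Newsletters: 0.4608 × 0.315 = 0.145152
  Alerts: 0.096 × 0.364 = 0.034944
  Personal: 0.4432 × 0.068 = 0.0301376
Normalizing constant = 0.2102336.
P(Newsletters | evidence) = 0.145152 / 0.2102336 ≈ 0.6904.

0.6904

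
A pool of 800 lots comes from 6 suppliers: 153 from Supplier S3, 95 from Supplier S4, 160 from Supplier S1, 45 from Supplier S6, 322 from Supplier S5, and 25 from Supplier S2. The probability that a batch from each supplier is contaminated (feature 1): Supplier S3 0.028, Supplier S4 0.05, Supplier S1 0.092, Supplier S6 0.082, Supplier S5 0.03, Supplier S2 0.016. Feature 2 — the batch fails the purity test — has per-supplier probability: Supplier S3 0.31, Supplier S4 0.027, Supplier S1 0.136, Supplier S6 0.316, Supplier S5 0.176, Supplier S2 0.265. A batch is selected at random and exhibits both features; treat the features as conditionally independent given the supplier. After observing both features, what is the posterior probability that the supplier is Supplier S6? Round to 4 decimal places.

Prior × likelihood for each hypothesis:
  Supplier S3: 0.19125 × 0.028 × 0.31 = 0.00166005
  Supplier S4: 0.11875 × 0.05 × 0.027 = 0.0001603125
  Supplier S1: 0.2 × 0.092 × 0.136 = 0.0025024
  Supplier S6: 0.05625 × 0.082 × 0.316 = 0.00145755
  Supplier S5: 0.4025 × 0.03 × 0.176 = 0.0021252
  Supplier S2: 0.03125 × 0.016 × 0.265 = 0.0001325
Normalizing constant = 0.0080380125.
P(Supplier S6 | evidence) = 0.00145755 / 0.0080380125 ≈ 0.1813.

0.1813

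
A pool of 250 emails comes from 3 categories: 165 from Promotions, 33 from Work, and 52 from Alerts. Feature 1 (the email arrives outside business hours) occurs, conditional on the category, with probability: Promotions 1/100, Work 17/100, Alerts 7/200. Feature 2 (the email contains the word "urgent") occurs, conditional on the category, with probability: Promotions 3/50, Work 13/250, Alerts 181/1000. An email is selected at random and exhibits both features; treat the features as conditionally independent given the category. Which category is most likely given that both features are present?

Unnormalized posteriors (prior × likelihood):
  Promotions: 0.66 × 0.01 × 0.06 = 0.000396
  Work: 0.132 × 0.17 × 0.052 = 0.00116688
  Alerts: 0.208 × 0.035 × 0.181 = 0.00131768
Normalizing constant = 0.00288056.
Largest term belongs to Alerts, so Alerts is most probable.

Alerts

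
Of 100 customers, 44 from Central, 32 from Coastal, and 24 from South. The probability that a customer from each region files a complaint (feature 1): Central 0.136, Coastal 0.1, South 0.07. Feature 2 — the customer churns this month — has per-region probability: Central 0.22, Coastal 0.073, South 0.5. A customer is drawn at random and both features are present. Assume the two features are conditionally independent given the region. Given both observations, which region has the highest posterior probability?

Prior × likelihood for each hypothesis:
  Central: 0.44 × 0.136 × 0.22 = 0.0131648
  Coastal: 0.32 × 0.1 × 0.073 = 0.002336
  South: 0.24 × 0.07 × 0.5 = 0.0084
Sum = 0.0239008.
Largest term belongs to Central, so Central is most probable.

Central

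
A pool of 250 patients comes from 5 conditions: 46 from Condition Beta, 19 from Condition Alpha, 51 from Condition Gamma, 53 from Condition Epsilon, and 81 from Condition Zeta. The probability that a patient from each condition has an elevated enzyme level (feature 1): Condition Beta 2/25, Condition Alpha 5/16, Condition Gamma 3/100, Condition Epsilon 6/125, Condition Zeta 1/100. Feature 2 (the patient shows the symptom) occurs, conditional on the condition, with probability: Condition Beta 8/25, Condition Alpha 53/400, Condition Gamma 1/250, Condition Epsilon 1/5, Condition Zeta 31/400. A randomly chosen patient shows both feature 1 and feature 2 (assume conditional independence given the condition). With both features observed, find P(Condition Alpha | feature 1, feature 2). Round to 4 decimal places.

0.3095

By Bayes' rule, posterior ∝ prior × likelihood:
  Condition Beta: 0.184 × 0.08 × 0.32 = 0.0047104
  Condition Alpha: 0.076 × 0.3125 × 0.1325 = 0.003146875
  Condition Gamma: 0.204 × 0.03 × 0.004 = 0.00002448
  Condition Epsilon: 0.212 × 0.048 × 0.2 = 0.0020352
  Condition Zeta: 0.324 × 0.01 × 0.0775 = 0.0002511
Sum = 0.010168055.
P(Condition Alpha | evidence) = 0.003146875 / 0.010168055 ≈ 0.3095.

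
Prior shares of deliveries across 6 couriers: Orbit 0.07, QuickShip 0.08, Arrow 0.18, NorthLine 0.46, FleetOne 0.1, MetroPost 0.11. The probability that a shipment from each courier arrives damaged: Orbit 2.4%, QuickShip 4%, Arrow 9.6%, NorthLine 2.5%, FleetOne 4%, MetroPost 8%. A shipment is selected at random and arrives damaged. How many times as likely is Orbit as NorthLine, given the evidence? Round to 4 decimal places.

Compute prior × likelihood for every hypothesis:
  Orbit: 0.07 × 0.024 = 0.00168
  QuickShip: 0.08 × 0.04 = 0.0032
  Arrow: 0.18 × 0.096 = 0.01728
  NorthLine: 0.46 × 0.025 = 0.0115
  FleetOne: 0.1 × 0.04 = 0.004
  MetroPost: 0.11 × 0.08 = 0.0088
Sum = 0.04646.
The ratio is 0.00168 / 0.0115 (the normalizer cancels) = 0.1461.

0.1461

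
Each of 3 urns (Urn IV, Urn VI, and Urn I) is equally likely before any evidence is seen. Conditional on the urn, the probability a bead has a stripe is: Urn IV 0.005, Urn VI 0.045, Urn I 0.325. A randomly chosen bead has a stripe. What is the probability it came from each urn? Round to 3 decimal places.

Urn IV 0.013, Urn VI 0.120, Urn I 0.867

Since the prior is uniform, the posterior is proportional to the likelihood:
  Urn IV: 0.005
  Urn VI: 0.045
  Urn I: 0.325
Normalizing constant = 0.375.
P(Urn IV | striped) = 0.005/0.375 ≈ 0.013
P(Urn VI | striped) = 0.045/0.375 ≈ 0.120
P(Urn I | striped) = 0.325/0.375 ≈ 0.867
(Check: 0.013+0.120+0.867 = 1.000.)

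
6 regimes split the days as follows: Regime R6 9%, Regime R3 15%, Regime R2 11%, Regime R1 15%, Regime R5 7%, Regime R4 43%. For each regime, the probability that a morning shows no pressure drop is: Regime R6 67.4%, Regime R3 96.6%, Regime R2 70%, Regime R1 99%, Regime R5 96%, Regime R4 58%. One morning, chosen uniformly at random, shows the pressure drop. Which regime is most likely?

Regime R4

Taking complements, P(drop | each) = Regime R6 0.326, Regime R3 0.034, Regime R2 0.3, Regime R1 0.01, Regime R5 0.04, Regime R4 0.42.
By Bayes' rule, posterior ∝ prior × likelihood:
  Regime R6: 0.09 × 0.326 = 0.02934
  Regime R3: 0.15 × 0.034 = 0.0051
  Regime R2: 0.11 × 0.3 = 0.033
  Regime R1: 0.15 × 0.01 = 0.0015
  Regime R5: 0.07 × 0.04 = 0.0028
  Regime R4: 0.43 × 0.42 = 0.1806
Normalizing constant = 0.25234.
Largest term belongs to Regime R4, so Regime R4 is most probable.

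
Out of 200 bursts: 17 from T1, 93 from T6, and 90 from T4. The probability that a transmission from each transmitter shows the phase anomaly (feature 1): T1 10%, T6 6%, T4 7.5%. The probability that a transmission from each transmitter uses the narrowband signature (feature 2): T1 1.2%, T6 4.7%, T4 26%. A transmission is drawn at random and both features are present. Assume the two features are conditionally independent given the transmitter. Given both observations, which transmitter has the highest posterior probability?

Compute prior × likelihood for every hypothesis:
  T1: 0.085 × 0.1 × 0.012 = 0.000102
  T6: 0.465 × 0.06 × 0.047 = 0.0013113
  T4: 0.45 × 0.075 × 0.26 = 0.008775
Total = 0.0101883.
Largest term belongs to T4, so T4 is most probable.

T4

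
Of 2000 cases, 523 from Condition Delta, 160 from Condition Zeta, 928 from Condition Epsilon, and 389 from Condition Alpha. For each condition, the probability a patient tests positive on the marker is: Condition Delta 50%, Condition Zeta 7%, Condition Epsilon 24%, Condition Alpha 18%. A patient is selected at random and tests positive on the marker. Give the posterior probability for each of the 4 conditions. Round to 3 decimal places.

Prior × likelihood for each hypothesis:
  Condition Delta: 0.2615 × 0.5 = 0.13075
  Condition Zeta: 0.08 × 0.07 = 0.0056
  Condition Epsilon: 0.464 × 0.24 = 0.11136
  Condition Alpha: 0.1945 × 0.18 = 0.03501
Total = 0.28272.
P(Condition Delta | marker-positive) = 0.13075/0.28272 ≈ 0.462
P(Condition Zeta | marker-positive) = 0.0056/0.28272 ≈ 0.020
P(Condition Epsilon | marker-positive) = 0.11136/0.28272 ≈ 0.394
P(Condition Alpha | marker-positive) = 0.03501/0.28272 ≈ 0.124
(Check: 0.462+0.020+0.394+0.124 = 1.000.)

Condition Delta 0.462, Condition Zeta 0.020, Condition Epsilon 0.394, Condition Alpha 0.124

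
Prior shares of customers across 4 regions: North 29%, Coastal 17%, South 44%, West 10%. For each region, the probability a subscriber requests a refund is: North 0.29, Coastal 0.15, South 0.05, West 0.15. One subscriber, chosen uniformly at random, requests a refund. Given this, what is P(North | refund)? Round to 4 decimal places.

0.5737

Compute prior × likelihood for every hypothesis:
  North: 0.29 × 0.29 = 0.0841
  Coastal: 0.17 × 0.15 = 0.0255
  South: 0.44 × 0.05 = 0.022
  West: 0.1 × 0.15 = 0.015
Sum = 0.1466.
P(North | evidence) = 0.0841 / 0.1466 ≈ 0.5737.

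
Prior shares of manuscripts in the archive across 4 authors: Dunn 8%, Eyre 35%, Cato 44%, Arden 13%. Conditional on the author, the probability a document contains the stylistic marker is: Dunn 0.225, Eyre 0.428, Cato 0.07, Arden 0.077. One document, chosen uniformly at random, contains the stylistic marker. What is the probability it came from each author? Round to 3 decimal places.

Dunn 0.086, Eyre 0.718, Cato 0.148, Arden 0.048

Unnormalized posteriors (prior × likelihood):
  Dunn: 0.08 × 0.225 = 0.018
  Eyre: 0.35 × 0.428 = 0.1498
  Cato: 0.44 × 0.07 = 0.0308
  Arden: 0.13 × 0.077 = 0.01001
Normalizing constant = 0.20861.
P(Dunn | marker) = 0.018/0.20861 ≈ 0.086
P(Eyre | marker) = 0.1498/0.20861 ≈ 0.718
P(Cato | marker) = 0.0308/0.20861 ≈ 0.148
P(Arden | marker) = 0.01001/0.20861 ≈ 0.048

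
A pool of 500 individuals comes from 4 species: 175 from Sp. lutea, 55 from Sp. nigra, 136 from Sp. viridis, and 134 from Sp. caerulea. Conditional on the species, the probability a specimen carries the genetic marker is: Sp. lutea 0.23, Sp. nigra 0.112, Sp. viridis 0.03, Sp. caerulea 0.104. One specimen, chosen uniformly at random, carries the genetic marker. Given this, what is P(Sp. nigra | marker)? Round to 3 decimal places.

0.096

Prior × likelihood for each hypothesis:
  Sp. lutea: 0.35 × 0.23 = 0.0805
  Sp. nigra: 0.11 × 0.112 = 0.01232
  Sp. viridis: 0.272 × 0.03 = 0.00816
  Sp. caerulea: 0.268 × 0.104 = 0.027872
Total = 0.128852.
P(Sp. nigra | evidence) = 0.01232 / 0.128852 ≈ 0.096.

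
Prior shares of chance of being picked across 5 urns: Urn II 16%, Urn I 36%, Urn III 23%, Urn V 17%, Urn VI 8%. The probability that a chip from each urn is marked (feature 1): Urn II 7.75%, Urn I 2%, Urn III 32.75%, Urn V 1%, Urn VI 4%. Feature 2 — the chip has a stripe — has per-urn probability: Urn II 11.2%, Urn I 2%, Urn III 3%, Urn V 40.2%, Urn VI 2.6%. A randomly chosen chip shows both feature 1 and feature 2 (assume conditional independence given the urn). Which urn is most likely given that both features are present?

Unnormalized posteriors (prior × likelihood):
  Urn II: 0.16 × 0.0775 × 0.112 = 0.0013888
  Urn I: 0.36 × 0.02 × 0.02 = 0.000144
  Urn III: 0.23 × 0.3275 × 0.03 = 0.00225975
  Urn V: 0.17 × 0.01 × 0.402 = 0.0006834
  Urn VI: 0.08 × 0.04 × 0.026 = 0.0000832
Sum = 0.00455915.
Largest term belongs to Urn III, so Urn III is most probable.

Urn III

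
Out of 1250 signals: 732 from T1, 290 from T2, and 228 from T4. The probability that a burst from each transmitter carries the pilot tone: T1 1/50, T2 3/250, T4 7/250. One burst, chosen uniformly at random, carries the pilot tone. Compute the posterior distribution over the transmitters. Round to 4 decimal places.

Prior × likelihood for each hypothesis:
  T1: 0.5856 × 0.02 = 0.011712
  T2: 0.232 × 0.012 = 0.002784
  T4: 0.1824 × 0.028 = 0.0051072
Sum = 0.0196032.
P(T1 | pilot) = 0.011712/0.0196032 ≈ 0.5975
P(T2 | pilot) = 0.002784/0.0196032 ≈ 0.1420
P(T4 | pilot) = 0.0051072/0.0196032 ≈ 0.2605

T1 0.5975, T2 0.1420, T4 0.2605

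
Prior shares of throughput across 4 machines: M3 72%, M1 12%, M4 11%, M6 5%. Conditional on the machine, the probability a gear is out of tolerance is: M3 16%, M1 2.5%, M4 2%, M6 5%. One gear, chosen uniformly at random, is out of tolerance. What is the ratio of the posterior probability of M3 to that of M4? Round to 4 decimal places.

52.3636

Unnormalized posteriors (prior × likelihood):
  M3: 0.72 × 0.16 = 0.1152
  M1: 0.12 × 0.025 = 0.003
  M4: 0.11 × 0.02 = 0.0022
  M6: 0.05 × 0.05 = 0.0025
Normalizing constant = 0.1229.
The ratio is 0.1152 / 0.0022 (the normalizer cancels) = 52.3636.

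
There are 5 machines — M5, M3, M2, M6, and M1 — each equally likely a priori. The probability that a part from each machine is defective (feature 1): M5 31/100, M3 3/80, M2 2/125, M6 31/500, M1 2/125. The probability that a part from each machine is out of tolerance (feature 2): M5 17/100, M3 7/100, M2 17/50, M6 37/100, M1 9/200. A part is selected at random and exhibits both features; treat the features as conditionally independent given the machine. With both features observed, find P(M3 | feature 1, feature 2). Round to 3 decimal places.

Since the prior is uniform, the posterior is proportional to the likelihood:
  M5: 0.31 × 0.17 = 0.0527
  M3: 0.0375 × 0.07 = 0.002625
  M2: 0.016 × 0.34 = 0.00544
  M6: 0.062 × 0.37 = 0.02294
  M1: 0.016 × 0.045 = 0.00072
Sum = 0.084425.
P(M3 | evidence) = 0.002625 / 0.084425 ≈ 0.031.

0.031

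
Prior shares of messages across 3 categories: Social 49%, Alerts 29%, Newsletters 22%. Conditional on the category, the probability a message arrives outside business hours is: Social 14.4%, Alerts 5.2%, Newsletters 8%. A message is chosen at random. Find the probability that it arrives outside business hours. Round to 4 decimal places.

0.1032

Unnormalized posteriors (prior × likelihood):
  Social: 0.49 × 0.144 = 0.07056
  Alerts: 0.29 × 0.052 = 0.01508
  Newsletters: 0.22 × 0.08 = 0.0176
P(off-hours) = 0.07056 + 0.01508 + 0.0176 = 0.10324 → 0.1032.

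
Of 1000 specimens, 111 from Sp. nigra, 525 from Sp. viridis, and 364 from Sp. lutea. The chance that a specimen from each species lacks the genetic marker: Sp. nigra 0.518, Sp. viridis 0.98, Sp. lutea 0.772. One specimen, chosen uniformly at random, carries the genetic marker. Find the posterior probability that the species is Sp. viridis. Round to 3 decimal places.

0.071

Taking complements, P(marker | each) = Sp. nigra 0.482, Sp. viridis 0.02, Sp. lutea 0.228.
Unnormalized posteriors (prior × likelihood):
  Sp. nigra: 0.111 × 0.482 = 0.053502
  Sp. viridis: 0.525 × 0.02 = 0.0105
  Sp. lutea: 0.364 × 0.228 = 0.082992
Normalizing constant = 0.146994.
P(Sp. viridis | evidence) = 0.0105 / 0.146994 ≈ 0.071.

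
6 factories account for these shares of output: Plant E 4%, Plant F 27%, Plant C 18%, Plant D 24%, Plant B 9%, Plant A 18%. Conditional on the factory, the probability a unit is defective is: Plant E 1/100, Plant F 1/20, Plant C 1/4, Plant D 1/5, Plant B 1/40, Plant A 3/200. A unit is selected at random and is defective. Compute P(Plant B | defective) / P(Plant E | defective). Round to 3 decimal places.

5.625

Prior × likelihood for each hypothesis:
  Plant E: 0.04 × 0.01 = 0.0004
  Plant F: 0.27 × 0.05 = 0.0135
  Plant C: 0.18 × 0.25 = 0.045
  Plant D: 0.24 × 0.2 = 0.048
  Plant B: 0.09 × 0.025 = 0.00225
  Plant A: 0.18 × 0.015 = 0.0027
Total = 0.11185.
The ratio is 0.00225 / 0.0004 (the normalizer cancels) = 5.625.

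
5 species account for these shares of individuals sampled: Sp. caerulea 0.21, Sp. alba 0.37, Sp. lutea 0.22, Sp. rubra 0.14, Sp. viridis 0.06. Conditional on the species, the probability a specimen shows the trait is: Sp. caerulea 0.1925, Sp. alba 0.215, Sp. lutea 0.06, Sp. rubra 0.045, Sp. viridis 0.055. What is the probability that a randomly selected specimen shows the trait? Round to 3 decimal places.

0.143

Compute prior × likelihood for every hypothesis:
  Sp. caerulea: 0.21 × 0.1925 = 0.040425
  Sp. alba: 0.37 × 0.215 = 0.07955
  Sp. lutea: 0.22 × 0.06 = 0.0132
  Sp. rubra: 0.14 × 0.045 = 0.0063
  Sp. viridis: 0.06 × 0.055 = 0.0033
P(trait) = 0.040425 + 0.07955 + 0.0132 + 0.0063 + 0.0033 = 0.142775 → 0.143.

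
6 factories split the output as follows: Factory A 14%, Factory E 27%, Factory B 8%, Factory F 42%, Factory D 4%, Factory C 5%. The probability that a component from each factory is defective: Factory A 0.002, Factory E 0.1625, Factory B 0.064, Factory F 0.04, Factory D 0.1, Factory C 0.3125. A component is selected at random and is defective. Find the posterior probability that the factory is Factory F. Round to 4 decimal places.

Compute prior × likelihood for every hypothesis:
  Factory A: 0.14 × 0.002 = 0.00028
  Factory E: 0.27 × 0.1625 = 0.043875
  Factory B: 0.08 × 0.064 = 0.00512
  Factory F: 0.42 × 0.04 = 0.0168
  Factory D: 0.04 × 0.1 = 0.004
  Factory C: 0.05 × 0.3125 = 0.015625
Sum = 0.0857.
P(Factory F | evidence) = 0.0168 / 0.0857 ≈ 0.1960.

0.1960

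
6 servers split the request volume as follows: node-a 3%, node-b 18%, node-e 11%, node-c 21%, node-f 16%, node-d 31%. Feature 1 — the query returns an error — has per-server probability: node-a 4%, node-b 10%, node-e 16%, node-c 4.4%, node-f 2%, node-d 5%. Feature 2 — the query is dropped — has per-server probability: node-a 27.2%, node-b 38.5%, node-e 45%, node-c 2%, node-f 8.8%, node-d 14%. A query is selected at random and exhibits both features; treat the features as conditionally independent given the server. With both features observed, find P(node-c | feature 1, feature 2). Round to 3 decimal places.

0.010

Unnormalized posteriors (prior × likelihood):
  node-a: 0.03 × 0.04 × 0.272 = 0.0003264
  node-b: 0.18 × 0.1 × 0.385 = 0.00693
  node-e: 0.11 × 0.16 × 0.45 = 0.00792
  node-c: 0.21 × 0.044 × 0.02 = 0.0001848
  node-f: 0.16 × 0.02 × 0.088 = 0.0002816
  node-d: 0.31 × 0.05 × 0.14 = 0.00217
Sum = 0.0178128.
P(node-c | evidence) = 0.0001848 / 0.0178128 ≈ 0.010.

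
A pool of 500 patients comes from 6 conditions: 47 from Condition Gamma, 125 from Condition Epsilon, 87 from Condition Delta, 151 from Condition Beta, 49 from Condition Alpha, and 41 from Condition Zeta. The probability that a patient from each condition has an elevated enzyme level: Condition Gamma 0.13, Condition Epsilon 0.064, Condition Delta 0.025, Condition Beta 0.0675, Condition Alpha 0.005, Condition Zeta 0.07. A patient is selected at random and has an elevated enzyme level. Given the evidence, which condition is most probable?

Prior × likelihood for each hypothesis:
  Condition Gamma: 0.094 × 0.13 = 0.01222
  Condition Epsilon: 0.25 × 0.064 = 0.016
  Condition Delta: 0.174 × 0.025 = 0.00435
  Condition Beta: 0.302 × 0.0675 = 0.020385
  Condition Alpha: 0.098 × 0.005 = 0.00049
  Condition Zeta: 0.082 × 0.07 = 0.00574
Sum = 0.059185.
Largest term belongs to Condition Beta, so Condition Beta is most probable.

Condition Beta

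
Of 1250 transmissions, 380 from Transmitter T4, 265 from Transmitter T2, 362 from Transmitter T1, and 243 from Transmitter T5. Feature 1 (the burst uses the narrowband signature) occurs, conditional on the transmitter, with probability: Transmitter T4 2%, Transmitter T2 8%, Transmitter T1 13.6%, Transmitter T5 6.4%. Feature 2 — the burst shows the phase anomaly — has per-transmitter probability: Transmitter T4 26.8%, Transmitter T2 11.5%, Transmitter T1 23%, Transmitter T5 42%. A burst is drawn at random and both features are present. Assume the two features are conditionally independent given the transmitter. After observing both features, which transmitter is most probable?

Unnormalized posteriors (prior × likelihood):
  Transmitter T4: 0.304 × 0.02 × 0.268 = 0.00162944
  Transmitter T2: 0.212 × 0.08 × 0.115 = 0.0019504
  Transmitter T1: 0.2896 × 0.136 × 0.23 = 0.009058688
  Transmitter T5: 0.1944 × 0.064 × 0.42 = 0.005225472
Sum = 0.017864.
Largest term belongs to Transmitter T1, so Transmitter T1 is most probable.

Transmitter T1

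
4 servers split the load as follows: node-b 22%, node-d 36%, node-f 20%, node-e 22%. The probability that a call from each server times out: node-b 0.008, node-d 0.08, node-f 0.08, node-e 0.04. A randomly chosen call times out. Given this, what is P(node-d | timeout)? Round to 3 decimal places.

Prior × likelihood for each hypothesis:
  node-b: 0.22 × 0.008 = 0.00176
  node-d: 0.36 × 0.08 = 0.0288
  node-f: 0.2 × 0.08 = 0.016
  node-e: 0.22 × 0.04 = 0.0088
Total = 0.05536.
P(node-d | evidence) = 0.0288 / 0.05536 ≈ 0.520.

0.520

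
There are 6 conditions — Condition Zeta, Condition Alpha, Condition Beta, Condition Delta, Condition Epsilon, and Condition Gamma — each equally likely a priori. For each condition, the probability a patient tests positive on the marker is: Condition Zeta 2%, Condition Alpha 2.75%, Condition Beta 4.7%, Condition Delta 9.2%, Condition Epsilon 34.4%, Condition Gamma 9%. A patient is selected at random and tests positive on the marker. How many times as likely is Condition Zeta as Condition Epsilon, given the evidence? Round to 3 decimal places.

Since the prior is uniform, the posterior is proportional to the likelihood:
  Condition Zeta: 0.02
  Condition Alpha: 0.0275
  Condition Beta: 0.047
  Condition Delta: 0.092
  Condition Epsilon: 0.344
  Condition Gamma: 0.09
Total = 0.6205.
The ratio is 0.02 / 0.344 (the normalizer cancels) = 0.058.

0.058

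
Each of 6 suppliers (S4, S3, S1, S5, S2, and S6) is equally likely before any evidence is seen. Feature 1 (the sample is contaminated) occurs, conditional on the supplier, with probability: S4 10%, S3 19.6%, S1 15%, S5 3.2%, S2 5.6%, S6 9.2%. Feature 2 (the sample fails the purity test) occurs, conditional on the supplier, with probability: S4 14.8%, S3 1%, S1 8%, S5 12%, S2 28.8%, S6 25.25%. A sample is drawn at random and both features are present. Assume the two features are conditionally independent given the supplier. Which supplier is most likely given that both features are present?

With a uniform prior (1/6 each), posterior ∝ likelihood:
  S4: 0.1 × 0.148 = 0.0148
  S3: 0.196 × 0.01 = 0.00196
  S1: 0.15 × 0.08 = 0.012
  S5: 0.032 × 0.12 = 0.00384
  S2: 0.056 × 0.288 = 0.016128
  S6: 0.092 × 0.2525 = 0.02323
Total = 0.071958.
Largest term belongs to S6, so S6 is most probable.

S6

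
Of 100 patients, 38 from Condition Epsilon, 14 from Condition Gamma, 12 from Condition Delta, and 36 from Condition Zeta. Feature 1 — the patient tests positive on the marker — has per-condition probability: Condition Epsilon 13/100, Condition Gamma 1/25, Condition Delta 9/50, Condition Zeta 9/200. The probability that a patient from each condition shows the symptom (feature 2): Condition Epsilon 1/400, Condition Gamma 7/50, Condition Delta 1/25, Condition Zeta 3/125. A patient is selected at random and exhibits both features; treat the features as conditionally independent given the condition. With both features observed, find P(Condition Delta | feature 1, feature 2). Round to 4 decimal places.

0.3999

By Bayes' rule, posterior ∝ prior × likelihood:
  Condition Epsilon: 0.38 × 0.13 × 0.0025 = 0.0001235
  Condition Gamma: 0.14 × 0.04 × 0.14 = 0.000784
  Condition Delta: 0.12 × 0.18 × 0.04 = 0.000864
  Condition Zeta: 0.36 × 0.045 × 0.024 = 0.0003888
Normalizing constant = 0.0021603.
P(Condition Delta | evidence) = 0.000864 / 0.0021603 ≈ 0.3999.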